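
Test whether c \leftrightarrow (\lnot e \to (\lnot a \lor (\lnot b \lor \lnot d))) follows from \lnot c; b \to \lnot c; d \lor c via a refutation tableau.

Initial set: {\lnot c; (b \to \lnot c); (d \lor c); \lnot (c \leftrightarrow (\lnot e \to (\lnot a \lor (\lnot b \lor \lnot d))))}.
(b \to \lnot c): β-rule — branch into \lnot b  //  \lnot c.
  branch 1 (add \lnot b):
    (d \lor c): β-rule — branch into d  //  c.
      branch 1.1 (add d):
        \lnot (c \leftrightarrow (\lnot e \to (\lnot a \lor (\lnot b \lor \lnot d)))): β-rule — branch into c, \lnot (\lnot e \to (\lnot a \lor (\lnot b \lor \lnot d)))  //  \lnot c, (\lnot e \to (\lnot a \lor (\lnot b \lor \lnot d))).
          branch 1.1.1 (add c, \lnot (\lnot e \to (\lnot a \lor (\lnot b \lor \lnot d)))):
            × closes — contains both c and \lnot c.
          branch 1.1.2 (add \lnot c, (\lnot e \to (\lnot a \lor (\lnot b \lor \lnot d)))):
            (\lnot e \to (\lnot a \lor (\lnot b \lor \lnot d))): β-rule — branch into \lnot \lnot e  //  (\lnot a \lor (\lnot b \lor \lnot d)).
              branch 1.1.2.1 (add \lnot \lnot e):
                ○ open, literals {b=F, c=F, d=T, e=T}.
              branch 1.1.2.2 (add (\lnot a \lor (\lnot b \lor \lnot d))):
                (\lnot a \lor (\lnot b \lor \lnot d)): β-rule — branch into \lnot a  //  (\lnot b \lor \lnot d).
                  branch 1.1.2.2.1 (add \lnot a):
                    ○ open, literals {a=F, b=F, c=F, d=T}.
                  branch 1.1.2.2.2 (add (\lnot b \lor \lnot d)):
                    (\lnot b \lor \lnot d): β-rule — branch into \lnot b  //  \lnot d.
                      branch 1.1.2.2.2.1 (add \lnot b):
                        ○ open, literals {b=F, c=F, d=T}.
                      branch 1.1.2.2.2.2 (add \lnot d):
                        × closes — contains both d and \lnot d.
      branch 1.2 (add c):
        × closes — contains both c and \lnot c.
  branch 2 (add \lnot c):
    (d \lor c): β-rule — branch into d  //  c.
      branch 2.1 (add d):
        \lnot (c \leftrightarrow (\lnot e \to (\lnot a \lor (\lnot b \lor \lnot d)))): β-rule — branch into c, \lnot (\lnot e \to (\lnot a \lor (\lnot b \lor \lnot d)))  //  \lnot c, (\lnot e \to (\lnot a \lor (\lnot b \lor \lnot d))).
          branch 2.1.1 (add c, \lnot (\lnot e \to (\lnot a \lor (\lnot b \lor \lnot d)))):
            × closes — contains both c and \lnot c.
          branch 2.1.2 (add \lnot c, (\lnot e \to (\lnot a \lor (\lnot b \lor \lnot d)))):
            (\lnot e \to (\lnot a \lor (\lnot b \lor \lnot d))): β-rule — branch into \lnot \lnot e  //  (\lnot a \lor (\lnot b \lor \lnot d)).
              branch 2.1.2.1 (add \lnot \lnot e):
                ○ open, literals {c=F, d=T, e=T}.
              branch 2.1.2.2 (add (\lnot a \lor (\lnot b \lor \lnot d))):
                (\lnot a \lor (\lnot b \lor \lnot d)): β-rule — branch into \lnot a  //  (\lnot b \lor \lnot d).
                  branch 2.1.2.2.1 (add \lnot a):
                    ○ open, literals {a=F, c=F, d=T}.
                  branch 2.1.2.2.2 (add (\lnot b \lor \lnot d)):
                    (\lnot b \lor \lnot d): β-rule — branch into \lnot b  //  \lnot d.
                      branch 2.1.2.2.2.1 (add \lnot b):
                        ○ open, literals {b=F, c=F, d=T}.
                      branch 2.1.2.2.2.2 (add \lnot d):
                        × closes — contains both d and \lnot d.
      branch 2.2 (add c):
        × closes — contains both c and \lnot c.
6 branches closed, 6 open.
An open branch gives a countermodel: b=F, c=F, d=T, e=T (unmentioned atoms arbitrary); the premises hold there but the conclusion fails.

No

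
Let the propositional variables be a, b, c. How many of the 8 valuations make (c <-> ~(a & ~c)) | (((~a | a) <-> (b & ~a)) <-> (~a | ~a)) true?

7

Initial set: {((c <-> ~(a & ~c)) | (((~a | a) <-> (b & ~a)) <-> (~a | ~a)))}.
((c <-> ~(a & ~c)) | (((~a | a) <-> (b & ~a)) <-> (~a | ~a))): β-rule — branch into (c <-> ~(a & ~c))  //  (((~a | a) <-> (b & ~a)) <-> (~a | ~a)).
  branch 1 (add (c <-> ~(a & ~c))):
    (c <-> ~(a & ~c)): β-rule — branch into c, ~(a & ~c)  //  ~c, ~~(a & ~c).
      branch 1.1 (add c, ~(a & ~c)):
        ~(a & ~c): β-rule — branch into ~a  //  ~~c.
          branch 1.1.1 (add ~a):
            ○ open, literals {a=F, c=T}.
          branch 1.1.2 (add ~~c):
            ○ open, literals {c=T}.
      branch 1.2 (add ~c, ~~(a & ~c)):
        ~~(a & ~c): α-rule — add a, ~c.
        ○ open, literals {a=T, c=F}.
  branch 2 (add (((~a | a) <-> (b & ~a)) <-> (~a | ~a))):
    (((~a | a) <-> (b & ~a)) <-> (~a | ~a)): β-rule — branch into ((~a | a) <-> (b & ~a)), (~a | ~a)  //  ~((~a | a) <-> (b & ~a)), ~(~a | ~a).
      branch 2.1 (add ((~a | a) <-> (b & ~a)), (~a | ~a)):
        ((~a | a) <-> (b & ~a)): β-rule — branch into (~a | a), (b & ~a)  //  ~(~a | a), ~(b & ~a).
          branch 2.1.1 (add (~a | a), (b & ~a)):
            (b & ~a): α-rule — add b, ~a.
            (~a | ~a): β-rule — branch into ~a  //  ~a.
              branch 2.1.1.1 (add ~a):
                (~a | a): β-rule — branch into ~a  //  a.
                  branch 2.1.1.1.1 (add ~a):
                    ○ open, literals {a=F, b=T}.
                  branch 2.1.1.1.2 (add a):
                    × closes — contains both a and ~a.
              branch 2.1.1.2 (add ~a):
                (~a | a): β-rule — branch into ~a  //  a.
                  branch 2.1.1.2.1 (add ~a):
                    ○ open, literals {a=F, b=T}.
                  branch 2.1.1.2.2 (add a):
                    × closes — contains both a and ~a.
          branch 2.1.2 (add ~(~a | a), ~(b & ~a)):
            ~(~a | a): α-rule — add ~~a, ~a.
            × closes — contains both a and ~a.
      branch 2.2 (add ~((~a | a) <-> (b & ~a)), ~(~a | ~a)):
        ~(~a | ~a): α-rule — add ~~a, ~~a.
        ~((~a | a) <-> (b & ~a)): β-rule — branch into (~a | a), ~(b & ~a)  //  ~(~a | a), (b & ~a).
          branch 2.2.1 (add (~a | a), ~(b & ~a)):
            (~a | a): β-rule — branch into ~a  //  a.
              branch 2.2.1.1 (add ~a):
                × closes — contains both a and ~a.
              branch 2.2.1.2 (add a):
                ~(b & ~a): β-rule — branch into ~b  //  ~~a.
                  branch 2.2.1.2.1 (add ~b):
                    ○ open, literals {a=T, b=F}.
                  branch 2.2.1.2.2 (add ~~a):
                    ○ open, literals {a=T}.
          branch 2.2.2 (add ~(~a | a), (b & ~a)):
            ~(~a | a): α-rule — add ~~a, ~a.
            × closes — contains both a and ~a.
5 branches closed, 7 open.
Each open branch fixes some atoms; the unmentioned ones are free. Counting distinct full assignments: branch {a=F, c=T} (b) contributes 2 new; branch {c=T} (a, b) contributes 2 new; branch {a=T, c=F} (b) contributes 2 new; branch {a=F, b=T} (c) contributes 1 new; branch {a=F, b=T} (c) contributes 0 new; branch {a=T, b=F} (c) contributes 0 new; branch {a=T} (b, c) contributes 0 new. Total: 7.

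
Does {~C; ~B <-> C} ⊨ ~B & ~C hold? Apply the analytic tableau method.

Initial set: {~C; (~B <-> C); ~(~B & ~C)}.
(~B <-> C): β-rule — branch into ~B, C  //  ~~B, ~C.
  branch 1 (add ~B, C):
    × closes — contains both C and ~C.
  branch 2 (add ~~B, ~C):
    ~(~B & ~C): β-rule — branch into ~~B  //  ~~C.
      branch 2.1 (add ~~B):
        ○ open, literals {B=T, C=F}.
      branch 2.2 (add ~~C):
        × closes — contains both C and ~C.
2 branches closed, 1 open.
An open branch gives a countermodel: B=T, C=F (unmentioned atoms arbitrary); the premises hold there but the conclusion fails.

No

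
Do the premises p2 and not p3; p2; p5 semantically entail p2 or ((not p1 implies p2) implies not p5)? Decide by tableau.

Yes

Initial set: {(p2 and not p3); p2; p5; not (p2 or ((not p1 implies p2) implies not p5))}.
(p2 and not p3): α-rule — add p2, not p3.
not (p2 or ((not p1 implies p2) implies not p5)): α-rule — add not p2, not ((not p1 implies p2) implies not p5).
× closes — contains both p2 and not p2.
All 1 branch closes.
Every branch closed, so the premises entail the conclusion.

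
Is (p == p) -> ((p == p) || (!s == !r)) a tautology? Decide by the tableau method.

Valid

Assume the negation and expand:
Initial set: {!((p == p) -> ((p == p) || (!s == !r)))}.
!((p == p) -> ((p == p) || (!s == !r))): α-rule — add (p == p), !((p == p) || (!s == !r)).
!((p == p) || (!s == !r)): α-rule — add !(p == p), !(!s == !r).
(p == p): β-rule — branch into p, p  //  !p, !p.
  branch 1 (add p, p):
    !(p == p): β-rule — branch into p, !p  //  !p, p.
      branch 1.1 (add p, !p):
        × closes — contains both p and !p.
      branch 1.2 (add !p, p):
        × closes — contains both p and !p.
  branch 2 (add !p, !p):
    !(p == p): β-rule — branch into p, !p  //  !p, p.
      branch 2.1 (add p, !p):
        × closes — contains both p and !p.
      branch 2.2 (add !p, p):
        × closes — contains both p and !p.
All 4 branches close.
Every branch closed, so the negation is unsatisfiable and the formula is valid.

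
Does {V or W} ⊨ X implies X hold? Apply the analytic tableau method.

Initial set: {(V or W); not (X implies X)}.
not (X implies X): α-rule — add X, not X.
× closes — contains both X and not X.
All 1 branch closes.
Every branch closed, so the premises entail the conclusion.

Yes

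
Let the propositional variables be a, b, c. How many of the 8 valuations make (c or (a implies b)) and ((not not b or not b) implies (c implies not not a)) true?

Initial set: {T ((c or (a implies b)) and ((not not b or not b) implies (c implies not not a)))}.
T ((c or (a implies b)) and ((not not b or not b) implies (c implies not not a))): α-rule — add T (c or (a implies b)), T ((not not b or not b) implies (c implies not not a)).
T (c or (a implies b)): β-rule — branch into T c  //  T (a implies b).
  branch 1 (add T c):
    T ((not not b or not b) implies (c implies not not a)): β-rule — branch into F (not not b or not b)  //  T (c implies not not a).
      branch 1.1 (add F (not not b or not b)):
        F (not not b or not b): α-rule — add F not not b, F not b.
        F not not b: drop double negation, giving F b.
        × closes — contains both b and not b.
      branch 1.2 (add T (c implies not not a)):
        T (c implies not not a): β-rule — branch into F c  //  T not not a.
          branch 1.2.1 (add F c):
            × closes — contains both c and not c.
          branch 1.2.2 (add T not not a):
            T not not a: drop double negation, giving T a.
            ○ open, literals {a=true, c=true}.
  branch 2 (add T (a implies b)):
    T ((not not b or not b) implies (c implies not not a)): β-rule — branch into F (not not b or not b)  //  T (c implies not not a).
      branch 2.1 (add F (not not b or not b)):
        F (not not b or not b): α-rule — add F not not b, F not b.
        F not not b: drop double negation, giving F b.
        × closes — contains both b and not b.
      branch 2.2 (add T (c implies not not a)):
        T (a implies b): β-rule — branch into F a  //  T b.
          branch 2.2.1 (add F a):
            T (c implies not not a): β-rule — branch into F c  //  T not not a.
              branch 2.2.1.1 (add F c):
                ○ open, literals {a=false, c=false}.
              branch 2.2.1.2 (add T not not a):
                T not not a: drop double negation, giving T a.
                × closes — contains both a and not a.
          branch 2.2.2 (add T b):
            T (c implies not not a): β-rule — branch into F c  //  T not not a.
              branch 2.2.2.1 (add F c):
                ○ open, literals {b=true, c=false}.
              branch 2.2.2.2 (add T not not a):
                T not not a: drop double negation, giving T a.
                ○ open, literals {a=true, b=true}.
4 branches closed, 4 open.
Each open branch fixes some atoms; the unmentioned ones are free. Counting distinct full assignments: branch {a=true, c=true} (b) contributes 2 new; branch {a=false, c=false} (b) contributes 2 new; branch {b=true, c=false} (a) contributes 1 new; branch {a=true, b=true} (c) contributes 0 new. Total: 5.

5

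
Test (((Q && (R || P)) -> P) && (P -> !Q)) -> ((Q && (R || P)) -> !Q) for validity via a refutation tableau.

Valid

Assume the negation and expand:
Initial set: {!((((Q && (R || P)) -> P) && (P -> !Q)) -> ((Q && (R || P)) -> !Q))}.
!((((Q && (R || P)) -> P) && (P -> !Q)) -> ((Q && (R || P)) -> !Q)): α-rule — add (((Q && (R || P)) -> P) && (P -> !Q)), !((Q && (R || P)) -> !Q).
(((Q && (R || P)) -> P) && (P -> !Q)): α-rule — add ((Q && (R || P)) -> P), (P -> !Q).
!((Q && (R || P)) -> !Q): α-rule — add (Q && (R || P)), !!Q.
(Q && (R || P)): α-rule — add Q, (R || P).
((Q && (R || P)) -> P): β-rule — branch into !(Q && (R || P))  //  P.
  branch 1 (add !(Q && (R || P))):
    (P -> !Q): β-rule — branch into !P  //  !Q.
      branch 1.1 (add !P):
        (R || P): β-rule — branch into R  //  P.
          branch 1.1.1 (add R):
            !(Q && (R || P)): β-rule — branch into !Q  //  !(R || P).
              branch 1.1.1.1 (add !Q):
                × closes — contains both Q and !Q.
              branch 1.1.1.2 (add !(R || P)):
                !(R || P): α-rule — add !R, !P.
                × closes — contains both R and !R.
          branch 1.1.2 (add P):
            × closes — contains both P and !P.
      branch 1.2 (add !Q):
        × closes — contains both Q and !Q.
  branch 2 (add P):
    (P -> !Q): β-rule — branch into !P  //  !Q.
      branch 2.1 (add !P):
        × closes — contains both P and !P.
      branch 2.2 (add !Q):
        × closes — contains both Q and !Q.
All 6 branches close.
Every branch closed, so the negation is unsatisfiable and the formula is valid.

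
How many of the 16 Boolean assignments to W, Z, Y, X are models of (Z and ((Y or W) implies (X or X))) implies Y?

13

Initial set: {((Z and ((Y or W) implies (X or X))) implies Y)}.
((Z and ((Y or W) implies (X or X))) implies Y): β-rule — branch into not (Z and ((Y or W) implies (X or X)))  //  Y.
  branch 1 (add not (Z and ((Y or W) implies (X or X)))):
    not (Z and ((Y or W) implies (X or X))): β-rule — branch into not Z  //  not ((Y or W) implies (X or X)).
      branch 1.1 (add not Z):
        ○ open, literals {Z=F}.
      branch 1.2 (add not ((Y or W) implies (X or X))):
        not ((Y or W) implies (X or X)): α-rule — add (Y or W), not (X or X).
        not (X or X): α-rule — add not X, not X.
        (Y or W): β-rule — branch into Y  //  W.
          branch 1.2.1 (add Y):
            ○ open, literals {X=F, Y=T}.
          branch 1.2.2 (add W):
            ○ open, literals {W=T, X=F}.
  branch 2 (add Y):
    ○ open, literals {Y=T}.
0 branches closed, 4 open.
Each open branch fixes some atoms; the unmentioned ones are free. Counting distinct full assignments: branch {Z=F} (W, Y, X) contributes 8 new; branch {X=F, Y=T} (W, Z) contributes 2 new; branch {W=T, X=F} (Z, Y) contributes 1 new; branch {Y=T} (W, Z, X) contributes 2 new. Total: 13.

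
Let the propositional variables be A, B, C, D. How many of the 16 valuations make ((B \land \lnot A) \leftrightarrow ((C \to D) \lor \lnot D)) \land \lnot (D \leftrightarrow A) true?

2

Initial set: {T (((B \land \lnot A) \leftrightarrow ((C \to D) \lor \lnot D)) \land \lnot (D \leftrightarrow A))}.
T (((B \land \lnot A) \leftrightarrow ((C \to D) \lor \lnot D)) \land \lnot (D \leftrightarrow A)): α-rule — add T ((B \land \lnot A) \leftrightarrow ((C \to D) \lor \lnot D)), T \lnot (D \leftrightarrow A).
T ((B \land \lnot A) \leftrightarrow ((C \to D) \lor \lnot D)): β-rule — branch into T (B \land \lnot A), T ((C \to D) \lor \lnot D)  //  F (B \land \lnot A), F ((C \to D) \lor \lnot D).
  branch 1 (add T (B \land \lnot A), T ((C \to D) \lor \lnot D)):
    T (B \land \lnot A): α-rule — add T B, T \lnot A.
    T \lnot (D \leftrightarrow A): β-rule — branch into T D, F A  //  F D, T A.
      branch 1.1 (add T D, F A):
        T ((C \to D) \lor \lnot D): β-rule — branch into T (C \to D)  //  T \lnot D.
          branch 1.1.1 (add T (C \to D)):
            T (C \to D): β-rule — branch into F C  //  T D.
              branch 1.1.1.1 (add F C):
                ○ open, literals {A=F, B=T, C=F, D=T}.
              branch 1.1.1.2 (add T D):
                ○ open, literals {A=F, B=T, D=T}.
          branch 1.1.2 (add T \lnot D):
            × closes — contains both D and \lnot D.
      branch 1.2 (add F D, T A):
        × closes — contains both A and \lnot A.
  branch 2 (add F (B \land \lnot A), F ((C \to D) \lor \lnot D)):
    F ((C \to D) \lor \lnot D): α-rule — add F (C \to D), F \lnot D.
    F (C \to D): α-rule — add T C, F D.
    × closes — contains both D and \lnot D.
3 branches closed, 2 open.
Each open branch fixes some atoms; the unmentioned ones are free. Counting distinct full assignments: branch {A=F, B=T, C=F, D=T} (none free) contributes 1 new; branch {A=F, B=T, D=T} (C) contributes 1 new. Total: 2.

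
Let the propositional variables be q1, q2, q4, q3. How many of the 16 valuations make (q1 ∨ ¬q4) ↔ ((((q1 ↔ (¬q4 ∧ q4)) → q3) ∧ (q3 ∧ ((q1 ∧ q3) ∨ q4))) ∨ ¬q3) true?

10

Initial set: {((q1 ∨ ¬q4) ↔ ((((q1 ↔ (¬q4 ∧ q4)) → q3) ∧ (q3 ∧ ((q1 ∧ q3) ∨ q4))) ∨ ¬q3))}.
((q1 ∨ ¬q4) ↔ ((((q1 ↔ (¬q4 ∧ q4)) → q3) ∧ (q3 ∧ ((q1 ∧ q3) ∨ q4))) ∨ ¬q3)): β-rule — branch into (q1 ∨ ¬q4), ((((q1 ↔ (¬q4 ∧ q4)) → q3) ∧ (q3 ∧ ((q1 ∧ q3) ∨ q4))) ∨ ¬q3)  //  ¬(q1 ∨ ¬q4), ¬((((q1 ↔ (¬q4 ∧ q4)) → q3) ∧ (q3 ∧ ((q1 ∧ q3) ∨ q4))) ∨ ¬q3).
  branch 1 (add (q1 ∨ ¬q4), ((((q1 ↔ (¬q4 ∧ q4)) → q3) ∧ (q3 ∧ ((q1 ∧ q3) ∨ q4))) ∨ ¬q3)):
    (q1 ∨ ¬q4): β-rule — branch into q1  //  ¬q4.
      branch 1.1 (add q1):
        ((((q1 ↔ (¬q4 ∧ q4)) → q3) ∧ (q3 ∧ ((q1 ∧ q3) ∨ q4))) ∨ ¬q3): β-rule — branch into (((q1 ↔ (¬q4 ∧ q4)) → q3) ∧ (q3 ∧ ((q1 ∧ q3) ∨ q4)))  //  ¬q3.
          branch 1.1.1 (add (((q1 ↔ (¬q4 ∧ q4)) → q3) ∧ (q3 ∧ ((q1 ∧ q3) ∨ q4)))):
            (((q1 ↔ (¬q4 ∧ q4)) → q3) ∧ (q3 ∧ ((q1 ∧ q3) ∨ q4))): α-rule — add ((q1 ↔ (¬q4 ∧ q4)) → q3), (q3 ∧ ((q1 ∧ q3) ∨ q4)).
            (q3 ∧ ((q1 ∧ q3) ∨ q4)): α-rule — add q3, ((q1 ∧ q3) ∨ q4).
            ((q1 ↔ (¬q4 ∧ q4)) → q3): β-rule — branch into ¬(q1 ↔ (¬q4 ∧ q4))  //  q3.
              branch 1.1.1.1 (add ¬(q1 ↔ (¬q4 ∧ q4))):
                ((q1 ∧ q3) ∨ q4): β-rule — branch into (q1 ∧ q3)  //  q4.
                  branch 1.1.1.1.1 (add (q1 ∧ q3)):
                    (q1 ∧ q3): α-rule — add q1, q3.
                    ¬(q1 ↔ (¬q4 ∧ q4)): β-rule — branch into q1, ¬(¬q4 ∧ q4)  //  ¬q1, (¬q4 ∧ q4).
                      branch 1.1.1.1.1.1 (add q1, ¬(¬q4 ∧ q4)):
                        ¬(¬q4 ∧ q4): β-rule — branch into ¬¬q4  //  ¬q4.
                          branch 1.1.1.1.1.1.1 (add ¬¬q4):
                            ○ open, literals {q1=T, q3=T, q4=T}.
                          branch 1.1.1.1.1.1.2 (add ¬q4):
                            ○ open, literals {q1=T, q3=T, q4=F}.
                      branch 1.1.1.1.1.2 (add ¬q1, (¬q4 ∧ q4)):
                        × closes — contains both q1 and ¬q1.
                  branch 1.1.1.1.2 (add q4):
                    ¬(q1 ↔ (¬q4 ∧ q4)): β-rule — branch into q1, ¬(¬q4 ∧ q4)  //  ¬q1, (¬q4 ∧ q4).
                      branch 1.1.1.1.2.1 (add q1, ¬(¬q4 ∧ q4)):
                        ¬(¬q4 ∧ q4): β-rule — branch into ¬¬q4  //  ¬q4.
                          branch 1.1.1.1.2.1.1 (add ¬¬q4):
                            ○ open, literals {q1=T, q3=T, q4=T}.
                          branch 1.1.1.1.2.1.2 (add ¬q4):
                            × closes — contains both q4 and ¬q4.
                      branch 1.1.1.1.2.2 (add ¬q1, (¬q4 ∧ q4)):
                        × closes — contains both q1 and ¬q1.
              branch 1.1.1.2 (add q3):
                ((q1 ∧ q3) ∨ q4): β-rule — branch into (q1 ∧ q3)  //  q4.
                  branch 1.1.1.2.1 (add (q1 ∧ q3)):
                    (q1 ∧ q3): α-rule — add q1, q3.
                    ○ open, literals {q1=T, q3=T}.
                  branch 1.1.1.2.2 (add q4):
                    ○ open, literals {q1=T, q3=T, q4=T}.
          branch 1.1.2 (add ¬q3):
            ○ open, literals {q1=T, q3=F}.
      branch 1.2 (add ¬q4):
        ((((q1 ↔ (¬q4 ∧ q4)) → q3) ∧ (q3 ∧ ((q1 ∧ q3) ∨ q4))) ∨ ¬q3): β-rule — branch into (((q1 ↔ (¬q4 ∧ q4)) → q3) ∧ (q3 ∧ ((q1 ∧ q3) ∨ q4)))  //  ¬q3.
          branch 1.2.1 (add (((q1 ↔ (¬q4 ∧ q4)) → q3) ∧ (q3 ∧ ((q1 ∧ q3) ∨ q4)))):
            (((q1 ↔ (¬q4 ∧ q4)) → q3) ∧ (q3 ∧ ((q1 ∧ q3) ∨ q4))): α-rule — add ((q1 ↔ (¬q4 ∧ q4)) → q3), (q3 ∧ ((q1 ∧ q3) ∨ q4)).
            (q3 ∧ ((q1 ∧ q3) ∨ q4)): α-rule — add q3, ((q1 ∧ q3) ∨ q4).
            ((q1 ↔ (¬q4 ∧ q4)) → q3): β-rule — branch into ¬(q1 ↔ (¬q4 ∧ q4))  //  q3.
              branch 1.2.1.1 (add ¬(q1 ↔ (¬q4 ∧ q4))):
                ((q1 ∧ q3) ∨ q4): β-rule — branch into (q1 ∧ q3)  //  q4.
                  branch 1.2.1.1.1 (add (q1 ∧ q3)):
                    (q1 ∧ q3): α-rule — add q1, q3.
                    ¬(q1 ↔ (¬q4 ∧ q4)): β-rule — branch into q1, ¬(¬q4 ∧ q4)  //  ¬q1, (¬q4 ∧ q4).
                      branch 1.2.1.1.1.1 (add q1, ¬(¬q4 ∧ q4)):
                        ¬(¬q4 ∧ q4): β-rule — branch into ¬¬q4  //  ¬q4.
                          branch 1.2.1.1.1.1.1 (add ¬¬q4):
                            × closes — contains both q4 and ¬q4.
                          branch 1.2.1.1.1.1.2 (add ¬q4):
                            ○ open, literals {q1=T, q3=T, q4=F}.
                      branch 1.2.1.1.1.2 (add ¬q1, (¬q4 ∧ q4)):
                        × closes — contains both q1 and ¬q1.
                  branch 1.2.1.1.2 (add q4):
                    × closes — contains both q4 and ¬q4.
              branch 1.2.1.2 (add q3):
                ((q1 ∧ q3) ∨ q4): β-rule — branch into (q1 ∧ q3)  //  q4.
                  branch 1.2.1.2.1 (add (q1 ∧ q3)):
                    (q1 ∧ q3): α-rule — add q1, q3.
                    ○ open, literals {q1=T, q3=T, q4=F}.
                  branch 1.2.1.2.2 (add q4):
                    × closes — contains both q4 and ¬q4.
          branch 1.2.2 (add ¬q3):
            ○ open, literals {q3=F, q4=F}.
  branch 2 (add ¬(q1 ∨ ¬q4), ¬((((q1 ↔ (¬q4 ∧ q4)) → q3) ∧ (q3 ∧ ((q1 ∧ q3) ∨ q4))) ∨ ¬q3)):
    ¬(q1 ∨ ¬q4): α-rule — add ¬q1, ¬¬q4.
    ¬((((q1 ↔ (¬q4 ∧ q4)) → q3) ∧ (q3 ∧ ((q1 ∧ q3) ∨ q4))) ∨ ¬q3): α-rule — add ¬(((q1 ↔ (¬q4 ∧ q4)) → q3) ∧ (q3 ∧ ((q1 ∧ q3) ∨ q4))), ¬¬q3.
    ¬(((q1 ↔ (¬q4 ∧ q4)) → q3) ∧ (q3 ∧ ((q1 ∧ q3) ∨ q4))): β-rule — branch into ¬((q1 ↔ (¬q4 ∧ q4)) → q3)  //  ¬(q3 ∧ ((q1 ∧ q3) ∨ q4)).
      branch 2.1 (add ¬((q1 ↔ (¬q4 ∧ q4)) → q3)):
        ¬((q1 ↔ (¬q4 ∧ q4)) → q3): α-rule — add (q1 ↔ (¬q4 ∧ q4)), ¬q3.
        × closes — contains both q3 and ¬q3.
      branch 2.2 (add ¬(q3 ∧ ((q1 ∧ q3) ∨ q4))):
        ¬(q3 ∧ ((q1 ∧ q3) ∨ q4)): β-rule — branch into ¬q3  //  ¬((q1 ∧ q3) ∨ q4).
          branch 2.2.1 (add ¬q3):
            × closes — contains both q3 and ¬q3.
          branch 2.2.2 (add ¬((q1 ∧ q3) ∨ q4)):
            ¬((q1 ∧ q3) ∨ q4): α-rule — add ¬(q1 ∧ q3), ¬q4.
            × closes — contains both q4 and ¬q4.
10 branches closed, 9 open.
Each open branch fixes some atoms; the unmentioned ones are free. Counting distinct full assignments: branch {q1=T, q3=T, q4=T} (q2) contributes 2 new; branch {q1=T, q3=T, q4=F} (q2) contributes 2 new; branch {q1=T, q3=T, q4=T} (q2) contributes 0 new; branch {q1=T, q3=T} (q2, q4) contributes 0 new; branch {q1=T, q3=T, q4=T} (q2) contributes 0 new; branch {q1=T, q3=F} (q2, q4) contributes 4 new; branch {q1=T, q3=T, q4=F} (q2) contributes 0 new; branch {q1=T, q3=T, q4=F} (q2) contributes 0 new; branch {q3=F, q4=F} (q1, q2) contributes 2 new. Total: 10.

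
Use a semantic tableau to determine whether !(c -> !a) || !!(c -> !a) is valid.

Valid

Assume the negation and expand:
Initial set: {!(!(c -> !a) || !!(c -> !a))}.
!(!(c -> !a) || !!(c -> !a)): α-rule — add !!(c -> !a), !!!(c -> !a).
!!!(c -> !a): drop double negation, giving !(c -> !a).
!(c -> !a): α-rule — add c, !!a.
!!(c -> !a): β-rule — branch into !c  //  !a.
  branch 1 (add !c):
    × closes — contains both c and !c.
  branch 2 (add !a):
    × closes — contains both a and !a.
All 2 branches close.
Every branch closed, so the negation is unsatisfiable and the formula is valid.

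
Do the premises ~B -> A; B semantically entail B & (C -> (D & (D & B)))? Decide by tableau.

Initial set: {(~B -> A); B; ~(B & (C -> (D & (D & B))))}.
(~B -> A): β-rule — branch into ~~B  //  A.
  branch 1 (add ~~B):
    ~(B & (C -> (D & (D & B)))): β-rule — branch into ~B  //  ~(C -> (D & (D & B))).
      branch 1.1 (add ~B):
        × closes — contains both B and ~B.
      branch 1.2 (add ~(C -> (D & (D & B)))):
        ~(C -> (D & (D & B))): α-rule — add C, ~(D & (D & B)).
        ~(D & (D & B)): β-rule — branch into ~D  //  ~(D & B).
          branch 1.2.1 (add ~D):
            ○ open, literals {B=true, C=true, D=false}.
          branch 1.2.2 (add ~(D & B)):
            ~(D & B): β-rule — branch into ~D  //  ~B.
              branch 1.2.2.1 (add ~D):
                ○ open, literals {B=true, C=true, D=false}.
              branch 1.2.2.2 (add ~B):
                × closes — contains both B and ~B.
  branch 2 (add A):
    ~(B & (C -> (D & (D & B)))): β-rule — branch into ~B  //  ~(C -> (D & (D & B))).
      branch 2.1 (add ~B):
        × closes — contains both B and ~B.
      branch 2.2 (add ~(C -> (D & (D & B)))):
        ~(C -> (D & (D & B))): α-rule — add C, ~(D & (D & B)).
        ~(D & (D & B)): β-rule — branch into ~D  //  ~(D & B).
          branch 2.2.1 (add ~D):
            ○ open, literals {A=true, B=true, C=true, D=false}.
          branch 2.2.2 (add ~(D & B)):
            ~(D & B): β-rule — branch into ~D  //  ~B.
              branch 2.2.2.1 (add ~D):
                ○ open, literals {A=true, B=true, C=true, D=false}.
              branch 2.2.2.2 (add ~B):
                × closes — contains both B and ~B.
4 branches closed, 4 open.
An open branch gives a countermodel: B=true, C=true, D=false (unmentioned atoms arbitrary); the premises hold there but the conclusion fails.

No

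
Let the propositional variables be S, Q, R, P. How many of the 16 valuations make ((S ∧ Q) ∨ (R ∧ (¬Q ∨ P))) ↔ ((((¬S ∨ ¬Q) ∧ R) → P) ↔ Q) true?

12

Initial set: {(((S ∧ Q) ∨ (R ∧ (¬Q ∨ P))) ↔ ((((¬S ∨ ¬Q) ∧ R) → P) ↔ Q))}.
(((S ∧ Q) ∨ (R ∧ (¬Q ∨ P))) ↔ ((((¬S ∨ ¬Q) ∧ R) → P) ↔ Q)): β-rule — branch into ((S ∧ Q) ∨ (R ∧ (¬Q ∨ P))), ((((¬S ∨ ¬Q) ∧ R) → P) ↔ Q)  //  ¬((S ∧ Q) ∨ (R ∧ (¬Q ∨ P))), ¬((((¬S ∨ ¬Q) ∧ R) → P) ↔ Q).
  branch 1 (add ((S ∧ Q) ∨ (R ∧ (¬Q ∨ P))), ((((¬S ∨ ¬Q) ∧ R) → P) ↔ Q)):
    ((S ∧ Q) ∨ (R ∧ (¬Q ∨ P))): β-rule — branch into (S ∧ Q)  //  (R ∧ (¬Q ∨ P)).
      branch 1.1 (add (S ∧ Q)):
        (S ∧ Q): α-rule — add S, Q.
        ((((¬S ∨ ¬Q) ∧ R) → P) ↔ Q): β-rule — branch into (((¬S ∨ ¬Q) ∧ R) → P), Q  //  ¬(((¬S ∨ ¬Q) ∧ R) → P), ¬Q.
          branch 1.1.1 (add (((¬S ∨ ¬Q) ∧ R) → P), Q):
            (((¬S ∨ ¬Q) ∧ R) → P): β-rule — branch into ¬((¬S ∨ ¬Q) ∧ R)  //  P.
              branch 1.1.1.1 (add ¬((¬S ∨ ¬Q) ∧ R)):
                ¬((¬S ∨ ¬Q) ∧ R): β-rule — branch into ¬(¬S ∨ ¬Q)  //  ¬R.
                  branch 1.1.1.1.1 (add ¬(¬S ∨ ¬Q)):
                    ¬(¬S ∨ ¬Q): α-rule — add ¬¬S, ¬¬Q.
                    ○ open, literals {Q=T, S=T}.
                  branch 1.1.1.1.2 (add ¬R):
                    ○ open, literals {Q=T, R=F, S=T}.
              branch 1.1.1.2 (add P):
                ○ open, literals {P=T, Q=T, S=T}.
          branch 1.1.2 (add ¬(((¬S ∨ ¬Q) ∧ R) → P), ¬Q):
            × closes — contains both Q and ¬Q.
      branch 1.2 (add (R ∧ (¬Q ∨ P))):
        (R ∧ (¬Q ∨ P)): α-rule — add R, (¬Q ∨ P).
        ((((¬S ∨ ¬Q) ∧ R) → P) ↔ Q): β-rule — branch into (((¬S ∨ ¬Q) ∧ R) → P), Q  //  ¬(((¬S ∨ ¬Q) ∧ R) → P), ¬Q.
          branch 1.2.1 (add (((¬S ∨ ¬Q) ∧ R) → P), Q):
            (¬Q ∨ P): β-rule — branch into ¬Q  //  P.
              branch 1.2.1.1 (add ¬Q):
                × closes — contains both Q and ¬Q.
              branch 1.2.1.2 (add P):
                (((¬S ∨ ¬Q) ∧ R) → P): β-rule — branch into ¬((¬S ∨ ¬Q) ∧ R)  //  P.
                  branch 1.2.1.2.1 (add ¬((¬S ∨ ¬Q) ∧ R)):
                    ¬((¬S ∨ ¬Q) ∧ R): β-rule — branch into ¬(¬S ∨ ¬Q)  //  ¬R.
                      branch 1.2.1.2.1.1 (add ¬(¬S ∨ ¬Q)):
                        ¬(¬S ∨ ¬Q): α-rule — add ¬¬S, ¬¬Q.
                        ○ open, literals {P=T, Q=T, R=T, S=T}.
                      branch 1.2.1.2.1.2 (add ¬R):
                        × closes — contains both R and ¬R.
                  branch 1.2.1.2.2 (add P):
                    ○ open, literals {P=T, Q=T, R=T}.
          branch 1.2.2 (add ¬(((¬S ∨ ¬Q) ∧ R) → P), ¬Q):
            ¬(((¬S ∨ ¬Q) ∧ R) → P): α-rule — add ((¬S ∨ ¬Q) ∧ R), ¬P.
            ((¬S ∨ ¬Q) ∧ R): α-rule — add (¬S ∨ ¬Q), R.
            (¬Q ∨ P): β-rule — branch into ¬Q  //  P.
              branch 1.2.2.1 (add ¬Q):
                (¬S ∨ ¬Q): β-rule — branch into ¬S  //  ¬Q.
                  branch 1.2.2.1.1 (add ¬S):
                    ○ open, literals {P=F, Q=F, R=T, S=F}.
                  branch 1.2.2.1.2 (add ¬Q):
                    ○ open, literals {P=F, Q=F, R=T}.
              branch 1.2.2.2 (add P):
                × closes — contains both P and ¬P.
  branch 2 (add ¬((S ∧ Q) ∨ (R ∧ (¬Q ∨ P))), ¬((((¬S ∨ ¬Q) ∧ R) → P) ↔ Q)):
    ¬((S ∧ Q) ∨ (R ∧ (¬Q ∨ P))): α-rule — add ¬(S ∧ Q), ¬(R ∧ (¬Q ∨ P)).
    ¬((((¬S ∨ ¬Q) ∧ R) → P) ↔ Q): β-rule — branch into (((¬S ∨ ¬Q) ∧ R) → P), ¬Q  //  ¬(((¬S ∨ ¬Q) ∧ R) → P), Q.
      branch 2.1 (add (((¬S ∨ ¬Q) ∧ R) → P), ¬Q):
        ¬(S ∧ Q): β-rule — branch into ¬S  //  ¬Q.
          branch 2.1.1 (add ¬S):
            ¬(R ∧ (¬Q ∨ P)): β-rule — branch into ¬R  //  ¬(¬Q ∨ P).
              branch 2.1.1.1 (add ¬R):
                (((¬S ∨ ¬Q) ∧ R) → P): β-rule — branch into ¬((¬S ∨ ¬Q) ∧ R)  //  P.
                  branch 2.1.1.1.1 (add ¬((¬S ∨ ¬Q) ∧ R)):
                    ¬((¬S ∨ ¬Q) ∧ R): β-rule — branch into ¬(¬S ∨ ¬Q)  //  ¬R.
                      branch 2.1.1.1.1.1 (add ¬(¬S ∨ ¬Q)):
                        ¬(¬S ∨ ¬Q): α-rule — add ¬¬S, ¬¬Q.
                        × closes — contains both S and ¬S.
                      branch 2.1.1.1.1.2 (add ¬R):
                        ○ open, literals {Q=F, R=F, S=F}.
                  branch 2.1.1.1.2 (add P):
                    ○ open, literals {P=T, Q=F, R=F, S=F}.
              branch 2.1.1.2 (add ¬(¬Q ∨ P)):
                ¬(¬Q ∨ P): α-rule — add ¬¬Q, ¬P.
                × closes — contains both Q and ¬Q.
          branch 2.1.2 (add ¬Q):
            ¬(R ∧ (¬Q ∨ P)): β-rule — branch into ¬R  //  ¬(¬Q ∨ P).
              branch 2.1.2.1 (add ¬R):
                (((¬S ∨ ¬Q) ∧ R) → P): β-rule — branch into ¬((¬S ∨ ¬Q) ∧ R)  //  P.
                  branch 2.1.2.1.1 (add ¬((¬S ∨ ¬Q) ∧ R)):
                    ¬((¬S ∨ ¬Q) ∧ R): β-rule — branch into ¬(¬S ∨ ¬Q)  //  ¬R.
                      branch 2.1.2.1.1.1 (add ¬(¬S ∨ ¬Q)):
                        ¬(¬S ∨ ¬Q): α-rule — add ¬¬S, ¬¬Q.
                        × closes — contains both Q and ¬Q.
                      branch 2.1.2.1.1.2 (add ¬R):
                        ○ open, literals {Q=F, R=F}.
                  branch 2.1.2.1.2 (add P):
                    ○ open, literals {P=T, Q=F, R=F}.
              branch 2.1.2.2 (add ¬(¬Q ∨ P)):
                ¬(¬Q ∨ P): α-rule — add ¬¬Q, ¬P.
                × closes — contains both Q and ¬Q.
      branch 2.2 (add ¬(((¬S ∨ ¬Q) ∧ R) → P), Q):
        ¬(((¬S ∨ ¬Q) ∧ R) → P): α-rule — add ((¬S ∨ ¬Q) ∧ R), ¬P.
        ((¬S ∨ ¬Q) ∧ R): α-rule — add (¬S ∨ ¬Q), R.
        ¬(S ∧ Q): β-rule — branch into ¬S  //  ¬Q.
          branch 2.2.1 (add ¬S):
            ¬(R ∧ (¬Q ∨ P)): β-rule — branch into ¬R  //  ¬(¬Q ∨ P).
              branch 2.2.1.1 (add ¬R):
                × closes — contains both R and ¬R.
              branch 2.2.1.2 (add ¬(¬Q ∨ P)):
                ¬(¬Q ∨ P): α-rule — add ¬¬Q, ¬P.
                (¬S ∨ ¬Q): β-rule — branch into ¬S  //  ¬Q.
                  branch 2.2.1.2.1 (add ¬S):
                    ○ open, literals {P=F, Q=T, R=T, S=F}.
                  branch 2.2.1.2.2 (add ¬Q):
                    × closes — contains both Q and ¬Q.
          branch 2.2.2 (add ¬Q):
            × closes — contains both Q and ¬Q.
11 branches closed, 12 open.
Each open branch fixes some atoms; the unmentioned ones are free. Counting distinct full assignments: branch {Q=T, S=T} (R, P) contributes 4 new; branch {Q=T, R=F, S=T} (P) contributes 0 new; branch {P=T, Q=T, S=T} (R) contributes 0 new; branch {P=T, Q=T, R=T, S=T} (none free) contributes 0 new; branch {P=T, Q=T, R=T} (S) contributes 1 new; branch {P=F, Q=F, R=T, S=F} (none free) contributes 1 new; branch {P=F, Q=F, R=T} (S) contributes 1 new; branch {Q=F, R=F, S=F} (P) contributes 2 new; branch {P=T, Q=F, R=F, S=F} (none free) contributes 0 new; branch {Q=F, R=F} (S, P) contributes 2 new; branch {P=T, Q=F, R=F} (S) contributes 0 new; branch {P=F, Q=T, R=T, S=F} (none free) contributes 1 new. Total: 12.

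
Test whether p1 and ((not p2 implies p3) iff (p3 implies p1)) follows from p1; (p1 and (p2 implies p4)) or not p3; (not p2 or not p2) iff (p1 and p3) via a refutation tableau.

Yes

Initial set: {T p1; T ((p1 and (p2 implies p4)) or not p3); T ((not p2 or not p2) iff (p1 and p3)); F (p1 and ((not p2 implies p3) iff (p3 implies p1)))}.
T ((p1 and (p2 implies p4)) or not p3): β-rule — branch into T (p1 and (p2 implies p4))  //  T not p3.
  branch 1 (add T (p1 and (p2 implies p4))):
    T (p1 and (p2 implies p4)): α-rule — add T p1, T (p2 implies p4).
    T ((not p2 or not p2) iff (p1 and p3)): β-rule — branch into T (not p2 or not p2), T (p1 and p3)  //  F (not p2 or not p2), F (p1 and p3).
      branch 1.1 (add T (not p2 or not p2), T (p1 and p3)):
        T (p1 and p3): α-rule — add T p1, T p3.
        F (p1 and ((not p2 implies p3) iff (p3 implies p1))): β-rule — branch into F p1  //  F ((not p2 implies p3) iff (p3 implies p1)).
          branch 1.1.1 (add F p1):
            × closes — contains both p1 and not p1.
          branch 1.1.2 (add F ((not p2 implies p3) iff (p3 implies p1))):
            T (p2 implies p4): β-rule — branch into F p2  //  T p4.
              branch 1.1.2.1 (add F p2):
                T (not p2 or not p2): β-rule — branch into T not p2  //  T not p2.
                  branch 1.1.2.1.1 (add T not p2):
                    F ((not p2 implies p3) iff (p3 implies p1)): β-rule — branch into T (not p2 implies p3), F (p3 implies p1)  //  F (not p2 implies p3), T (p3 implies p1).
                      branch 1.1.2.1.1.1 (add T (not p2 implies p3), F (p3 implies p1)):
                        F (p3 implies p1): α-rule — add T p3, F p1.
                        × closes — contains both p1 and not p1.
                      branch 1.1.2.1.1.2 (add F (not p2 implies p3), T (p3 implies p1)):
                        F (not p2 implies p3): α-rule — add T not p2, F p3.
                        × closes — contains both p3 and not p3.
                  branch 1.1.2.1.2 (add T not p2):
                    F ((not p2 implies p3) iff (p3 implies p1)): β-rule — branch into T (not p2 implies p3), F (p3 implies p1)  //  F (not p2 implies p3), T (p3 implies p1).
                      branch 1.1.2.1.2.1 (add T (not p2 implies p3), F (p3 implies p1)):
                        F (p3 implies p1): α-rule — add T p3, F p1.
                        × closes — contains both p1 and not p1.
                      branch 1.1.2.1.2.2 (add F (not p2 implies p3), T (p3 implies p1)):
                        F (not p2 implies p3): α-rule — add T not p2, F p3.
                        × closes — contains both p3 and not p3.
              branch 1.1.2.2 (add T p4):
                T (not p2 or not p2): β-rule — branch into T not p2  //  T not p2.
                  branch 1.1.2.2.1 (add T not p2):
                    F ((not p2 implies p3) iff (p3 implies p1)): β-rule — branch into T (not p2 implies p3), F (p3 implies p1)  //  F (not p2 implies p3), T (p3 implies p1).
                      branch 1.1.2.2.1.1 (add T (not p2 implies p3), F (p3 implies p1)):
                        F (p3 implies p1): α-rule — add T p3, F p1.
                        × closes — contains both p1 and not p1.
                      branch 1.1.2.2.1.2 (add F (not p2 implies p3), T (p3 implies p1)):
                        F (not p2 implies p3): α-rule — add T not p2, F p3.
                        × closes — contains both p3 and not p3.
                  branch 1.1.2.2.2 (add T not p2):
                    F ((not p2 implies p3) iff (p3 implies p1)): β-rule — branch into T (not p2 implies p3), F (p3 implies p1)  //  F (not p2 implies p3), T (p3 implies p1).
                      branch 1.1.2.2.2.1 (add T (not p2 implies p3), F (p3 implies p1)):
                        F (p3 implies p1): α-rule — add T p3, F p1.
                        × closes — contains both p1 and not p1.
                      branch 1.1.2.2.2.2 (add F (not p2 implies p3), T (p3 implies p1)):
                        F (not p2 implies p3): α-rule — add T not p2, F p3.
                        × closes — contains both p3 and not p3.
      branch 1.2 (add F (not p2 or not p2), F (p1 and p3)):
        F (not p2 or not p2): α-rule — add F not p2, F not p2.
        F (p1 and ((not p2 implies p3) iff (p3 implies p1))): β-rule — branch into F p1  //  F ((not p2 implies p3) iff (p3 implies p1)).
          branch 1.2.1 (add F p1):
            × closes — contains both p1 and not p1.
          branch 1.2.2 (add F ((not p2 implies p3) iff (p3 implies p1))):
            T (p2 implies p4): β-rule — branch into F p2  //  T p4.
              branch 1.2.2.1 (add F p2):
                × closes — contains both p2 and not p2.
              branch 1.2.2.2 (add T p4):
                F (p1 and p3): β-rule — branch into F p1  //  F p3.
                  branch 1.2.2.2.1 (add F p1):
                    × closes — contains both p1 and not p1.
                  branch 1.2.2.2.2 (add F p3):
                    F ((not p2 implies p3) iff (p3 implies p1)): β-rule — branch into T (not p2 implies p3), F (p3 implies p1)  //  F (not p2 implies p3), T (p3 implies p1).
                      branch 1.2.2.2.2.1 (add T (not p2 implies p3), F (p3 implies p1)):
                        F (p3 implies p1): α-rule — add T p3, F p1.
                        × closes — contains both p3 and not p3.
                      branch 1.2.2.2.2.2 (add F (not p2 implies p3), T (p3 implies p1)):
                        F (not p2 implies p3): α-rule — add T not p2, F p3.
                        × closes — contains both p2 and not p2.
  branch 2 (add T not p3):
    T ((not p2 or not p2) iff (p1 and p3)): β-rule — branch into T (not p2 or not p2), T (p1 and p3)  //  F (not p2 or not p2), F (p1 and p3).
      branch 2.1 (add T (not p2 or not p2), T (p1 and p3)):
        T (p1 and p3): α-rule — add T p1, T p3.
        × closes — contains both p3 and not p3.
      branch 2.2 (add F (not p2 or not p2), F (p1 and p3)):
        F (not p2 or not p2): α-rule — add F not p2, F not p2.
        F (p1 and ((not p2 implies p3) iff (p3 implies p1))): β-rule — branch into F p1  //  F ((not p2 implies p3) iff (p3 implies p1)).
          branch 2.2.1 (add F p1):
            × closes — contains both p1 and not p1.
          branch 2.2.2 (add F ((not p2 implies p3) iff (p3 implies p1))):
            F (p1 and p3): β-rule — branch into F p1  //  F p3.
              branch 2.2.2.1 (add F p1):
                × closes — contains both p1 and not p1.
              branch 2.2.2.2 (add F p3):
                F ((not p2 implies p3) iff (p3 implies p1)): β-rule — branch into T (not p2 implies p3), F (p3 implies p1)  //  F (not p2 implies p3), T (p3 implies p1).
                  branch 2.2.2.2.1 (add T (not p2 implies p3), F (p3 implies p1)):
                    F (p3 implies p1): α-rule — add T p3, F p1.
                    × closes — contains both p3 and not p3.
                  branch 2.2.2.2.2 (add F (not p2 implies p3), T (p3 implies p1)):
                    F (not p2 implies p3): α-rule — add T not p2, F p3.
                    × closes — contains both p2 and not p2.
All 19 branches close.
Every branch closed, so the premises entail the conclusion.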